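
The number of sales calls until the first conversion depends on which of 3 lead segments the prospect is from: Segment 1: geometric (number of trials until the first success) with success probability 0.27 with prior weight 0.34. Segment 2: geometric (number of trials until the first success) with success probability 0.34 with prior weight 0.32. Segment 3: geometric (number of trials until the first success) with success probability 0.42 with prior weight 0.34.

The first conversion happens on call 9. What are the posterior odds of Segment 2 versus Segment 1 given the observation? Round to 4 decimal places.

Since P(k|x) ∝ π_k f_k(x), the posterior odds are π_i f_i(x) / (π_j f_j(x)).
Component likelihoods at x = 9:
  p_1 = 0.27·(1−0.27)^8 = 0.27·0.080646 = 0.0217744
  p_2 = 0.34·(1−0.34)^8 = 0.34·0.0360041 = 0.0122414
  p_3 = 0.42·(1−0.42)^8 = 0.42·0.0128063 = 0.00537865
Posterior odds = (π_2·p_2) / (π_1·p_1) = (0.32·0.0122414) / (0.34·0.0217744) = 0.00391724 / 0.0074033 ≈ 0.5291

0.5291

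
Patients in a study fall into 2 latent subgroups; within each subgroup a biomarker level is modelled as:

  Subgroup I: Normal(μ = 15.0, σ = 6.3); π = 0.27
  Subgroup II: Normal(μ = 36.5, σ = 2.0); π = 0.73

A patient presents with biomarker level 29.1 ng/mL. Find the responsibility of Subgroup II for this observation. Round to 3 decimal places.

0.100

P(component k | x) = π_k·f_k(x) / marginal(x), where marginal(x) = Σ_j π_j·f_j(x).
Evaluate each component's likelihood at the observed value:
  L_I = (1/(6.3·√(2π)))·exp(−(29.1−15.0)²/(2·6.3²)) = 0.063324·exp(-2.50454) = 0.00517444
  L_II = (1/(2.0·√(2π)))·exp(−(29.1−36.5)²/(2·2.0²)) = 0.199471·exp(-6.84500) = 0.00021239
Unnormalised posteriors:
  π_I·L_I = 0.27 × 0.00517444 = 0.0013971
  π_II·L_II = 0.73 × 0.00021239 = 0.000155045
Marginal: 0.0013971 + 0.000155045 = 0.00155214
So the posterior for Subgroup II is 0.000155045 / 0.00155214 ≈ 0.100.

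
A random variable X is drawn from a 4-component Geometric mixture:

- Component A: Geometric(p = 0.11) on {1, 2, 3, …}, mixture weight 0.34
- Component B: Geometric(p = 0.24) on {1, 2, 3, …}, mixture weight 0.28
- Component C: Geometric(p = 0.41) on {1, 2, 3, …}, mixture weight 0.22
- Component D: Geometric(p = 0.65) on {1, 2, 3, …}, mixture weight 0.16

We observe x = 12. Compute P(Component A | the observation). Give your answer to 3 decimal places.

P(component k | x) = P(Z=k)·f_k(x) / marginal(x), where marginal(x) = Σ_j P(Z=j)·f_j(x).
Evaluate each component's likelihood at the observed value:
  f_A = 0.11·(1−0.11)^11 = 0.11·0.277517 = 0.0305269
  f_B = 0.24·(1−0.24)^11 = 0.24·0.0488596 = 0.0117263
  f_C = 0.41·(1−0.41)^11 = 0.41·0.00301559 = 0.00123639
  f_D = 0.65·(1−0.65)^11 = 0.65·9.65492e-06 = 6.2757e-06
Multiply by the mixture weights:
  P(Z=A)·f_A = 0.34 × 0.0305269 = 0.0103791
  P(Z=B)·f_B = 0.28 × 0.0117263 = 0.00328336
  P(Z=C)·f_C = 0.22 × 0.00123639 = 0.000272006
  P(Z=D)·f_D = 0.16 × 6.2757e-06 = 1.00411e-06
Normaliser: 0.0103791 + 0.00328336 + 0.000272006 + 1.00411e-06 = 0.0139355
Responsibility of Component A: 0.0103791 / 0.0139355 ≈ 0.745

0.745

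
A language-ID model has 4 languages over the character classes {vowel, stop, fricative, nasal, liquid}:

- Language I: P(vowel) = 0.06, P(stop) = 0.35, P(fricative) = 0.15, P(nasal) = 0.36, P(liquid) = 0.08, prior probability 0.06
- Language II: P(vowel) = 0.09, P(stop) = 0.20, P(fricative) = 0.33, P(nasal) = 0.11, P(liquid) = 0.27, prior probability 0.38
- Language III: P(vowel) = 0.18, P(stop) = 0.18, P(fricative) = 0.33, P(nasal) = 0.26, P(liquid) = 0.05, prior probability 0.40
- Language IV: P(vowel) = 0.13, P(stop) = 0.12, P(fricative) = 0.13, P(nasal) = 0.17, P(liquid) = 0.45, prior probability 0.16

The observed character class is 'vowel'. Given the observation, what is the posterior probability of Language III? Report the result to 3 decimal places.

0.551

Apply Bayes' rule: the posterior for each component is proportional to its prior times its likelihood at x.
Categorical probabilities:
  L_I = P(vowel | comp) = 0.06
  L_II = P(vowel | comp) = 0.09
  L_III = P(vowel | comp) = 0.18
  L_IV = P(vowel | comp) = 0.13
Weight by the priors:
  P(Z=I)·L_I = 0.06 × 0.06 = 0.0036
  P(Z=II)·L_II = 0.38 × 0.09 = 0.0342
  P(Z=III)·L_III = 0.40 × 0.18 = 0.072
  P(Z=IV)·L_IV = 0.16 × 0.13 = 0.0208
Sum: 0.0036 + 0.0342 + 0.072 + 0.0208 = 0.1306
P(Language III | the observation) ≈ 0.551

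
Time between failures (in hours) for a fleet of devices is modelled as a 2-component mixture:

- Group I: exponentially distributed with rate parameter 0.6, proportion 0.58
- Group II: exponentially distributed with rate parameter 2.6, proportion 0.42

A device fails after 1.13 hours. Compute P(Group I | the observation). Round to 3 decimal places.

0.753

By Bayes' theorem, P(k | x) = π_k f_k(x) / Σ_j π_j f_j(x).
Component likelihoods at x = 1.13 hours:
  L_I = 0.304579
  L_II = 0.137726
Unnormalised posteriors:
  π_I·L_I = 0.58 × 0.304579 = 0.176656
  π_II·L_II = 0.42 × 0.137726 = 0.057845
Evidence: 0.176656 + 0.057845 = 0.234501
P(Group I | data) ≈ 0.753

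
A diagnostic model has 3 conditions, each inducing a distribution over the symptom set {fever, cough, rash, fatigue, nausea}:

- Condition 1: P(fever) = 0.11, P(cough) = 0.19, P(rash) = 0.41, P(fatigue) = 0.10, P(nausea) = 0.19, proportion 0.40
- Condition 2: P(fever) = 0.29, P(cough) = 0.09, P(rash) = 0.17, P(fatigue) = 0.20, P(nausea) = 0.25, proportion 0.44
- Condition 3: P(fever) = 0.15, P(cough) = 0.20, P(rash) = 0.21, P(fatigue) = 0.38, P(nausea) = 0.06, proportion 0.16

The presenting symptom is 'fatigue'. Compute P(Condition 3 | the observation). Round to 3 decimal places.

By Bayes' theorem, P(k | x) = π_k f_k(x) / Σ_j π_j f_j(x).
Categorical probabilities:
  L_1 = P(fatigue | comp) = 0.10
  L_2 = P(fatigue | comp) = 0.20
  L_3 = P(fatigue | comp) = 0.38
Weight by the priors:
  π_1·L_1 = 0.40 × 0.1 = 0.04
  π_2·L_2 = 0.44 × 0.2 = 0.088
  π_3·L_3 = 0.16 × 0.38 = 0.0608
Sum: 0.04 + 0.088 + 0.0608 = 0.1888
P(Condition 3 | data) ≈ 0.322

0.322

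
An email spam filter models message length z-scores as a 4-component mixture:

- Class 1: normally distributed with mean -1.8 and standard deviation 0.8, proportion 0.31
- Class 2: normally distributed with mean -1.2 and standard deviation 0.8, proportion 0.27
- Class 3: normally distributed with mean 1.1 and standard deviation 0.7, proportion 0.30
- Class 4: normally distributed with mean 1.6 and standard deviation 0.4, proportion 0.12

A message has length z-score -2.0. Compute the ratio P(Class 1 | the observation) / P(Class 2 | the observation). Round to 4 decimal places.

1.8347

Posterior odds = (w_i f_i(x)) / (w_j f_j(x)); the normalising sum cancels.
Component likelihoods at x = -2.0:
  f_1 = (1/(0.8·√(2π)))·exp(−(-2.0−-1.8)²/(2·0.8²)) = 0.498678·exp(-0.03125) = 0.483335
  f_2 = (1/(0.8·√(2π)))·exp(−(-2.0−-1.2)²/(2·0.8²)) = 0.498678·exp(-0.50000) = 0.302463
  f_3 = (1/(0.7·√(2π)))·exp(−(-2.0−1.1)²/(2·0.7²)) = 0.569918·exp(-9.80612) = 3.14099e-05
  f_4 = (1/(0.4·√(2π)))·exp(−(-2.0−1.6)²/(2·0.4²)) = 0.997356·exp(-40.50000) = 2.56994e-18
Odds = (0.31/0.27) × (0.483335/0.302463) = 1.14815 × 1.598 ≈ 1.8347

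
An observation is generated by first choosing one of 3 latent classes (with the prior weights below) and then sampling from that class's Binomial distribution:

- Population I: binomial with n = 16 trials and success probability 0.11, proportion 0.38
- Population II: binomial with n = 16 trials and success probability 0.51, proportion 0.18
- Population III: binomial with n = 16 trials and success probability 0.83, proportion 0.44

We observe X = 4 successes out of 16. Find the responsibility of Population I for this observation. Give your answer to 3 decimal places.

By Bayes' theorem, P(k | x) = π_k f_k(x) / Σ_j π_j f_j(x).
Binomial probabilities:
  L_I = C(16,4)·0.11^4·0.89^12 = 1820·0.00014641·0.24699 = 0.0658146
  L_II = C(16,4)·0.51^4·0.49^12 = 1820·0.067652·0.000191581 = 0.0235888
  L_III = C(16,4)·0.83^4·0.17^12 = 1820·0.474583·5.82622e-10 = 5.03235e-07
Unnormalised posteriors:
  π_I·L_I = 0.38 × 0.0658146 = 0.0250095
  π_II·L_II = 0.18 × 0.0235888 = 0.00424598
  π_III·L_III = 0.44 × 5.03235e-07 = 2.21423e-07
Marginal: 0.0250095 + 0.00424598 + 2.21423e-07 = 0.0292557
P(Population I | x) = 0.0250095 / 0.0292557 ≈ 0.855

0.855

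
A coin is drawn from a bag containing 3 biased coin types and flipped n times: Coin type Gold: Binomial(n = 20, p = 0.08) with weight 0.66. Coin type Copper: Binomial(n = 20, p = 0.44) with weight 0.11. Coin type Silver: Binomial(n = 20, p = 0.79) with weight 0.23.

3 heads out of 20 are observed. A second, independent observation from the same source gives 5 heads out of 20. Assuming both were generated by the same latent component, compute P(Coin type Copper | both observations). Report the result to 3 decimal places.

The responsibility of component k is π_k f_k(x) divided by Σ_j π_j f_j(x).
Since both observations come from the same component, the likelihood for component k is f_k(x₁)·f_k(x₂).
  f_Gold = [0.141439] × [0.0145449] = 0.00205721
  f_Copper = [0.00508697] × [0.0427098] = 0.000217264
  f_Silver = [1.68855e-09] × [3.24989e-07] = 5.4876e-16
Prior × likelihood for each component:
  π_Gold·f_Gold = 0.66 × 0.00205721 = 0.00135776
  π_Copper·f_Copper = 0.11 × 0.000217264 = 2.3899e-05
  π_Silver·f_Silver = 0.23 × 5.4876e-16 = 1.26215e-16
Normaliser: 0.00135776 + 2.3899e-05 + 1.26215e-16 = 0.00138166
Responsibility of Coin type Copper: 2.3899e-05 / 0.00138166 ≈ 0.017

0.017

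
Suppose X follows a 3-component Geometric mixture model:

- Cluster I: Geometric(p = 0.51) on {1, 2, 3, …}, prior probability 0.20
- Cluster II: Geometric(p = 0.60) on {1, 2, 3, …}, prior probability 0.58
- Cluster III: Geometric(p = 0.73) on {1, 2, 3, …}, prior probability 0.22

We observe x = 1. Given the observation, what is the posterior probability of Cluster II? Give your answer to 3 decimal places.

The responsibility of component k is π_k f_k(x) divided by Σ_j π_j f_j(x).
Geometric probabilities:
  f_I = 0.51
  f_II = 0.6
  f_III = 0.73
Multiply by the mixture weights:
  π_I·f_I = 0.20 × 0.51 = 0.102
  π_II·f_II = 0.58 × 0.6 = 0.348
  π_III·f_III = 0.22 × 0.73 = 0.1606
Denominator: 0.102 + 0.348 + 0.1606 = 0.6106
P(Cluster II | 1) ≈ 0.570

0.570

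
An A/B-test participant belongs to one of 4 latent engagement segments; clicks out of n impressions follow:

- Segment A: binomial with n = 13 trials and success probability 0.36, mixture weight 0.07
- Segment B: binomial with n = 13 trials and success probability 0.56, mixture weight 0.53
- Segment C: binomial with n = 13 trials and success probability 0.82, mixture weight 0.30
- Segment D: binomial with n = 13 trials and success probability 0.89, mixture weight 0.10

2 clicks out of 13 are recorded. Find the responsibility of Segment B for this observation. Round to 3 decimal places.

0.229

By Bayes' theorem, P(k | x) = w_k f_k(x) / Σ_j w_j f_j(x).
Evaluate each component's likelihood at the observed value:
  f_A = C(13,2)·0.36^2·0.64^11 = 78·0.1296·0.0073787 = 0.0745898
  f_B = C(13,2)·0.56^2·0.44^11 = 78·0.3136·0.000119668 = 0.00292718
  f_C = C(13,2)·0.82^2·0.18^11 = 78·0.6724·6.42684e-09 = 3.3707e-07
  f_D = C(13,2)·0.89^2·0.11^11 = 78·0.7921·2.85312e-11 = 1.76276e-09
Weight by the priors:
  w_A·f_A = 0.07 × 0.0745898 = 0.00522128
  w_B·f_B = 0.53 × 0.00292718 = 0.00155141
  w_C·f_C = 0.30 × 3.3707e-07 = 1.01121e-07
  w_D·f_D = 0.10 × 1.76276e-09 = 1.76276e-10
Denominator: 0.00522128 + 0.00155141 + 1.01121e-07 + 1.76276e-10 = 0.00677279
P(Segment B | 2 clicks out of 13) = 0.00155141 / 0.00677279 ≈ 0.229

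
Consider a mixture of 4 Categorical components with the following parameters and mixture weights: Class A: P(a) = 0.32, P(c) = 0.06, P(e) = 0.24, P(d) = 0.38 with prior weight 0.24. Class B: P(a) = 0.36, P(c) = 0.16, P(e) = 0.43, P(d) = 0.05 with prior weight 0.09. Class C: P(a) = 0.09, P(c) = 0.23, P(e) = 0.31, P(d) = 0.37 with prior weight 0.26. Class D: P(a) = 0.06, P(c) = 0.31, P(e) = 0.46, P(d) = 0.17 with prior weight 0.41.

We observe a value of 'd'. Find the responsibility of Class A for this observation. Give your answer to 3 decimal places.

0.349

P(component k | x) = P(Z=k)·f_k(x) / marginal(x), where marginal(x) = Σ_j P(Z=j)·f_j(x).
Evaluate each component's likelihood at the observed value:
  L_A = 0.38
  L_B = 0.05
  L_C = 0.37
  L_D = 0.17
Prior × likelihood for each component:
  P(Z=A)·L_A = 0.24 × 0.38 = 0.0912
  P(Z=B)·L_B = 0.09 × 0.05 = 0.0045
  P(Z=C)·L_C = 0.26 × 0.37 = 0.0962
  P(Z=D)·L_D = 0.41 × 0.17 = 0.0697
Evidence: 0.0912 + 0.0045 + 0.0962 + 0.0697 = 0.2616
So the posterior for Class A is 0.0912 / 0.2616 ≈ 0.349.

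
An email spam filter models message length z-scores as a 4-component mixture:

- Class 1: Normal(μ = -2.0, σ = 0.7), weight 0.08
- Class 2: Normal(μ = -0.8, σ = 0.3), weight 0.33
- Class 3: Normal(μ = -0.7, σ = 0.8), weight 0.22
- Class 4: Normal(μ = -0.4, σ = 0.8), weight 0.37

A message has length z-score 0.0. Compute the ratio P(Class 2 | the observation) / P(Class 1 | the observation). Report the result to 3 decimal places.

16.288

Only the two components matter; the odds are (π_i f_i(x)) / (π_j f_j(x)).
Normal densities:
  L_1 = (1/(0.7·√(2π)))·exp(−(0.0−-2.0)²/(2·0.7²)) = 0.569918·exp(-4.08163) = 0.00962014
  L_2 = (1/(0.3·√(2π)))·exp(−(0.0−-0.8)²/(2·0.3²)) = 1.329808·exp(-3.55556) = 0.0379866
  L_3 = (1/(0.8·√(2π)))·exp(−(0.0−-0.7)²/(2·0.8²)) = 0.498678·exp(-0.38281) = 0.340069
  L_4 = (1/(0.8·√(2π)))·exp(−(0.0−-0.4)²/(2·0.8²)) = 0.498678·exp(-0.12500) = 0.440082
Posterior odds = (π_2·L_2) / (π_1·L_1) = (0.33·0.0379866) / (0.08·0.00962014) = 0.0125356 / 0.000769611 ≈ 16.288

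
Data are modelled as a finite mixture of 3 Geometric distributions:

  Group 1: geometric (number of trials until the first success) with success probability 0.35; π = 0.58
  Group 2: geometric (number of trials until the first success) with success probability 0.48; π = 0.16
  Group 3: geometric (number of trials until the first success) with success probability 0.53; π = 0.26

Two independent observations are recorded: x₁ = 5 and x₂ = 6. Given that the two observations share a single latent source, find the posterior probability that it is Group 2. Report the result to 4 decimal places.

By Bayes' theorem, P(k | x) = π_k f_k(x) / Σ_j π_j f_j(x).
Since both observations come from the same component, the likelihood for component k is f_k(x₁)·f_k(x₂).
  f_1 = [0.0624772] × [0.0406102] = 0.00253721
  f_2 = [0.0350958] × [0.0182498] = 0.00064049
  f_3 = [0.0258623] × [0.0121553] = 0.000314364
Weight by the priors:
  π_1·f_1 = 0.58 × 0.00253721 = 0.00147158
  π_2·f_2 = 0.16 × 0.00064049 = 0.000102478
  π_3·f_3 = 0.26 × 0.000314364 = 8.17346e-05
Sum: 0.00147158 + 0.000102478 + 8.17346e-05 = 0.00165579
P(Group 2 | x₁, x₂) = 0.000102478 / 0.00165579 ≈ 0.0619

0.0619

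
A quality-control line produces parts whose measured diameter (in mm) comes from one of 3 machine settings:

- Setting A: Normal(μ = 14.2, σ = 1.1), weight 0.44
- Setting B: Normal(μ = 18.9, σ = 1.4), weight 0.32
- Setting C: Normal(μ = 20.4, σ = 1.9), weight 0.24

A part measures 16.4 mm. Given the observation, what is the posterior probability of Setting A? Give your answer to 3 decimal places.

P(component k | x) = P(Z=k)·f_k(x) / marginal(x), where marginal(x) = Σ_j P(Z=j)·f_j(x).
Component likelihoods at x = 16.4 mm:
  L_A = 0.0490827
  L_B = 0.057856
  L_C = 0.0228945
Unnormalised posteriors:
  P(Z=A)·L_A = 0.44 × 0.0490827 = 0.0215964
  P(Z=B)·L_B = 0.32 × 0.057856 = 0.0185139
  P(Z=C)·L_C = 0.24 × 0.0228945 = 0.00549468
Normaliser: 0.0215964 + 0.0185139 + 0.00549468 = 0.045605
So the posterior for Setting A is 0.0215964 / 0.045605 ≈ 0.474.

0.474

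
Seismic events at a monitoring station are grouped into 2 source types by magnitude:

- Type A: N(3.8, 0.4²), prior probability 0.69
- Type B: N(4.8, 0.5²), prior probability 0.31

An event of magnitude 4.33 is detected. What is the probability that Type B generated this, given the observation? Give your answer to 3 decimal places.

0.357

P(component k | x) = P(Z=k)·f_k(x) / marginal(x), where marginal(x) = Σ_j P(Z=j)·f_j(x).
Evaluate each component's likelihood at the observed value:
  p_A = (1/(0.4·√(2π)))·exp(−(4.33−3.8)²/(2·0.4²)) = 0.997356·exp(-0.87781) = 0.414592
  p_B = (1/(0.5·√(2π)))·exp(−(4.33−4.8)²/(2·0.5²)) = 0.797885·exp(-0.44180) = 0.512943
Unnormalised posteriors:
  P(Z=A)·p_A = 0.69 × 0.414592 = 0.286069
  P(Z=B)·p_B = 0.31 × 0.512943 = 0.159012
Evidence: 0.286069 + 0.159012 = 0.445081
Responsibility of Type B: 0.159012 / 0.445081 ≈ 0.357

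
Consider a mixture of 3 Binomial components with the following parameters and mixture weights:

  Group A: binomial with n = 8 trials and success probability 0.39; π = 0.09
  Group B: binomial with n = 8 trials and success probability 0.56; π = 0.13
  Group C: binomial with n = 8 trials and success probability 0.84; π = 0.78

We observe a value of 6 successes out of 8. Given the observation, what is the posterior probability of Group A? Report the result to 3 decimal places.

P(component k | x) = P(Z=k)·f_k(x) / marginal(x), where marginal(x) = Σ_j P(Z=j)·f_j(x).
Binomial probabilities:
  p_A = C(8,6)·0.39^6·0.61^2 = 28·0.00351874·0.3721 = 0.0366611
  p_B = C(8,6)·0.56^6·0.44^2 = 28·0.030841·0.1936 = 0.167183
  p_C = C(8,6)·0.84^6·0.16^2 = 28·0.351298·0.0256 = 0.25181
Multiply by the mixture weights:
  P(Z=A)·p_A = 0.09 × 0.0366611 = 0.0032995
  P(Z=B)·p_B = 0.13 × 0.167183 = 0.0217338
  P(Z=C)·p_C = 0.78 × 0.25181 = 0.196412
Normaliser: 0.0032995 + 0.0217338 + 0.196412 = 0.221445
Responsibility of Group A: 0.0032995 / 0.221445 ≈ 0.015

0.015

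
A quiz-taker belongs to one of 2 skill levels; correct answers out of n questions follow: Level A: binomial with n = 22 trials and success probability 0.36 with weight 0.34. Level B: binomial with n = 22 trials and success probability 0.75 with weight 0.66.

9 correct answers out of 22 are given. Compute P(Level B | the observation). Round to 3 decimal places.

0.007

By Bayes' theorem, P(k | x) = w_k f_k(x) / Σ_j w_j f_j(x).
Evaluate each component's likelihood at the observed value:
  f_A = C(22,9)·0.36^9·0.64^13 = 497420·0.00010156·0.00302231 = 0.152681
  f_B = C(22,9)·0.75^9·0.25^13 = 497420·0.0750847·1.49012e-08 = 0.000556538
Unnormalised posteriors:
  w_A·f_A = 0.34 × 0.152681 = 0.0519116
  w_B·f_B = 0.66 × 0.000556538 = 0.000367315
Marginal: 0.0519116 + 0.000367315 = 0.0522789
So the posterior for Level B is 0.000367315 / 0.0522789 ≈ 0.007.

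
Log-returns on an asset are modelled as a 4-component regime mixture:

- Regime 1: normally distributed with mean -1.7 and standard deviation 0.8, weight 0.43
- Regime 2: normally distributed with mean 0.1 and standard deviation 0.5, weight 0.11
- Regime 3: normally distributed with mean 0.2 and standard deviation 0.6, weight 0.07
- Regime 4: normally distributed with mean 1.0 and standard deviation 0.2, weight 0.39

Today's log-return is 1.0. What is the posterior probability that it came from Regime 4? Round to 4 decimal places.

0.9543

P(component k | x) = w_k·f_k(x) / marginal(x), where marginal(x) = Σ_j w_j·f_j(x).
Evaluate each component's likelihood at the observed value:
  p_1 = 0.0016764
  p_2 = 0.1579
  p_3 = 0.27335
  p_4 = 1.99471
Weight by the priors:
  w_1·p_1 = 0.43 × 0.0016764 = 0.000720851
  w_2·p_2 = 0.11 × 0.1579 = 0.017369
  w_3·p_3 = 0.07 × 0.27335 = 0.0191345
  w_4·p_4 = 0.39 × 1.99471 = 0.777937
Evidence: 0.000720851 + 0.017369 + 0.0191345 + 0.777937 = 0.815162
P(Regime 4 | the observation) = 0.777937 / 0.815162 ≈ 0.9543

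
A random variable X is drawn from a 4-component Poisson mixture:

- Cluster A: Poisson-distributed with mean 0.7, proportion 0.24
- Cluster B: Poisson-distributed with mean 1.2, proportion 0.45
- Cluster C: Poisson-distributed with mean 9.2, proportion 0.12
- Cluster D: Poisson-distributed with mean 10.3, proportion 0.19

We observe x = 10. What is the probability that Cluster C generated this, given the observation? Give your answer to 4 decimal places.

By Bayes' theorem, P(k | x) = π_k f_k(x) / Σ_j π_j f_j(x).
Poisson probabilities:
  L_A = 3.86555e-09
  L_B = 5.13921e-07
  L_C = 0.12095
  L_D = 0.124559
Prior × likelihood for each component:
  π_A·L_A = 0.24 × 3.86555e-09 = 9.27732e-10
  π_B·L_B = 0.45 × 5.13921e-07 = 2.31264e-07
  π_C·L_C = 0.12 × 0.12095 = 0.014514
  π_D·L_D = 0.19 × 0.124559 = 0.0236663
Denominator: 9.27732e-10 + 2.31264e-07 + 0.014514 + 0.0236663 = 0.0381805
P(Cluster C | data) = 0.014514 / 0.0381805 ≈ 0.3801

0.3801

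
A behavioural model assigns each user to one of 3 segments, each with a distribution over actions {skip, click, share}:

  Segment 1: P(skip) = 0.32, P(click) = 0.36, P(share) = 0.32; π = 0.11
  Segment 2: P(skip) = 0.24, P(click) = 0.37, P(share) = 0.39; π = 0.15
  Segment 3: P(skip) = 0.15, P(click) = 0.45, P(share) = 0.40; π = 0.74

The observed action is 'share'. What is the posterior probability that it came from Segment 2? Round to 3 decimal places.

The responsibility of component k is w_k f_k(x) divided by Σ_j w_j f_j(x).
Component likelihoods at x = 'share':
  f_1 = 0.32
  f_2 = 0.39
  f_3 = 0.4
Multiply by the mixture weights:
  w_1·f_1 = 0.11 × 0.32 = 0.0352
  w_2·f_2 = 0.15 × 0.39 = 0.0585
  w_3·f_3 = 0.74 × 0.4 = 0.296
Evidence: 0.0352 + 0.0585 + 0.296 = 0.3897
Responsibility of Segment 2: 0.0585 / 0.3897 ≈ 0.150

0.150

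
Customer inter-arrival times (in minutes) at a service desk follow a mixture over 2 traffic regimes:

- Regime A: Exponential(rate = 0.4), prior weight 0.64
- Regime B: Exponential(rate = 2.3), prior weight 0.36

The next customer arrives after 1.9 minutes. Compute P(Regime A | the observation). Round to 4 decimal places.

Posterior ∝ prior × likelihood, so P(k | x) ∝ P(Z=k) f_k(x); normalise over all components.
Evaluate each component's likelihood at the observed value:
  p_A = 0.187067
  p_B = 0.0290979
Multiply by the mixture weights:
  P(Z=A)·p_A = 0.64 × 0.187067 = 0.119723
  P(Z=B)·p_B = 0.36 × 0.0290979 = 0.0104752
Denominator: 0.119723 + 0.0104752 = 0.130198
P(Regime A | data) ≈ 0.9195

0.9195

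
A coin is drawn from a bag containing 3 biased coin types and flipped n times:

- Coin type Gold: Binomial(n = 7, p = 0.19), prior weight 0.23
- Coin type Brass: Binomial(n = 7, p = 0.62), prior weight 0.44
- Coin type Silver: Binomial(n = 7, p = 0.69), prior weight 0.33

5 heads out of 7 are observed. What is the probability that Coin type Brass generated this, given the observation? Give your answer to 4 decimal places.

The responsibility of component k is w_k f_k(x) divided by Σ_j w_j f_j(x).
Component likelihoods at x = 5 heads out of 7:
  f_Gold = 0.00341159
  f_Brass = 0.277808
  f_Silver = 0.315637
Multiply by the mixture weights:
  w_Gold·f_Gold = 0.23 × 0.00341159 = 0.000784667
  w_Brass·f_Brass = 0.44 × 0.277808 = 0.122236
  w_Silver·f_Silver = 0.33 × 0.315637 = 0.10416
Denominator: 0.000784667 + 0.122236 + 0.10416 = 0.227181
Responsibility of Coin type Brass: 0.122236 / 0.227181 ≈ 0.5381

0.5381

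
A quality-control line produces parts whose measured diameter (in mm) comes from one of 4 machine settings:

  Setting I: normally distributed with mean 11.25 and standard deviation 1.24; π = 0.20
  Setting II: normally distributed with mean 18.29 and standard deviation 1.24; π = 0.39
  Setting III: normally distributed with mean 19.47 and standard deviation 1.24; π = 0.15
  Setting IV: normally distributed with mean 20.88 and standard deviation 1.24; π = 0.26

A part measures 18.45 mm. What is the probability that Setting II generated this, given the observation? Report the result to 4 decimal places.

Apply Bayes' rule: the posterior for each component is proportional to its prior times its likelihood at x.
Component likelihoods at x = 18.45 mm:
  p_I = 1.53601e-08
  p_II = 0.31906
  p_III = 0.229381
  p_IV = 0.0471596
Prior × likelihood for each component:
  π_I·p_I = 0.20 × 1.53601e-08 = 3.07203e-09
  π_II·p_II = 0.39 × 0.31906 = 0.124434
  π_III·p_III = 0.15 × 0.229381 = 0.0344072
  π_IV·p_IV = 0.26 × 0.0471596 = 0.0122615
Sum: 3.07203e-09 + 0.124434 + 0.0344072 + 0.0122615 = 0.171102
Responsibility of Setting II: 0.124434 / 0.171102 ≈ 0.7272

0.7272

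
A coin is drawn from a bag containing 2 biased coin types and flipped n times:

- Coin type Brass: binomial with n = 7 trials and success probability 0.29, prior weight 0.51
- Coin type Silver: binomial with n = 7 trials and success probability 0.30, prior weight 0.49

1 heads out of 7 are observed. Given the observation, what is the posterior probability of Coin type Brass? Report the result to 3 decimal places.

The responsibility of component k is π_k f_k(x) divided by Σ_j π_j f_j(x).
Evaluate each component's likelihood at the observed value:
  f_Brass = 0.260044
  f_Silver = 0.247063
Multiply by the mixture weights:
  π_Brass·f_Brass = 0.51 × 0.260044 = 0.132622
  π_Silver·f_Silver = 0.49 × 0.247063 = 0.121061
Normaliser: 0.132622 + 0.121061 = 0.253683
Responsibility of Coin type Brass: 0.132622 / 0.253683 ≈ 0.523

0.523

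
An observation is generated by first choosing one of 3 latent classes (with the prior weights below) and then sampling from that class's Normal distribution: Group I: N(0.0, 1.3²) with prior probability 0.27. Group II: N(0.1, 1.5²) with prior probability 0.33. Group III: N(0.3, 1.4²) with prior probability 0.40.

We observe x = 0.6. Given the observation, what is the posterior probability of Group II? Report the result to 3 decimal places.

By Bayes' theorem, P(k | x) = π_k f_k(x) / Σ_j π_j f_j(x).
Normal densities:
  f_I = (1/(1.3·√(2π)))·exp(−(0.6−0.0)²/(2·1.3²)) = 0.306879·exp(-0.10651) = 0.275874
  f_II = (1/(1.5·√(2π)))·exp(−(0.6−0.1)²/(2·1.5²)) = 0.265962·exp(-0.05556) = 0.251589
  f_III = (1/(1.4·√(2π)))·exp(−(0.6−0.3)²/(2·1.4²)) = 0.284959·exp(-0.02296) = 0.278491
Prior × likelihood for each component:
  π_I·f_I = 0.27 × 0.275874 = 0.0744859
  π_II·f_II = 0.33 × 0.251589 = 0.0830243
  π_III·f_III = 0.40 × 0.278491 = 0.111396
Sum: 0.0744859 + 0.0830243 + 0.111396 = 0.268907
So the posterior for Group II is 0.0830243 / 0.268907 ≈ 0.309.

0.309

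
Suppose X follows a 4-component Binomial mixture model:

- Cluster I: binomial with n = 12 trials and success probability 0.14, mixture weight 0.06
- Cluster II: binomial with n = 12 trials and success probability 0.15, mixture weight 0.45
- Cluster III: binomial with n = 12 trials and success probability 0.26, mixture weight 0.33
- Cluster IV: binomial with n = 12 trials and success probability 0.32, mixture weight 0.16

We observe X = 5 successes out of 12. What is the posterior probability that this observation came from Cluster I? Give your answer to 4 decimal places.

Posterior ∝ prior × likelihood, so P(k | x) ∝ w_k f_k(x); normalise over all components.
Component likelihoods at x = 5 successes out of 12:
  p_I = C(12,5)·0.14^5·0.86^7 = 792·5.37824e-05·0.347928 = 0.0148202
  p_II = C(12,5)·0.15^5·0.85^7 = 792·7.59375e-05·0.320577 = 0.0192803
  p_III = C(12,5)·0.26^5·0.74^7 = 792·0.00118814·0.121513 = 0.114344
  p_IV = C(12,5)·0.32^5·0.68^7 = 792·0.00335544·0.0672299 = 0.178664
Weight by the priors:
  w_I·p_I = 0.06 × 0.0148202 = 0.000889213
  w_II·p_II = 0.45 × 0.0192803 = 0.00867614
  w_III·p_III = 0.33 × 0.114344 = 0.0377336
  w_IV·p_IV = 0.16 × 0.178664 = 0.0285863
Denominator: 0.000889213 + 0.00867614 + 0.0377336 + 0.0285863 = 0.0758852
Responsibility of Cluster I: 0.000889213 / 0.0758852 ≈ 0.0117

0.0117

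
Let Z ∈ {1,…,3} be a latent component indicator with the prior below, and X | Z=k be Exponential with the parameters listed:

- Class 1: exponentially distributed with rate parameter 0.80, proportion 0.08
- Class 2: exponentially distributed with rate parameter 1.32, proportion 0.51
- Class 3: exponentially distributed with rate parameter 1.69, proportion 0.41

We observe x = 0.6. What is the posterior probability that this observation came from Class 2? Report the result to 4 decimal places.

The responsibility of component k is π_k f_k(x) divided by Σ_j π_j f_j(x).
Exponential densities:
  L_1 = 0.495027
  L_2 = 0.597878
  L_3 = 0.613073
Prior × likelihood for each component:
  π_1·L_1 = 0.08 × 0.495027 = 0.0396021
  π_2·L_2 = 0.51 × 0.597878 = 0.304918
  π_3·L_3 = 0.41 × 0.613073 = 0.25136
Evidence: 0.0396021 + 0.304918 + 0.25136 = 0.59588
Responsibility of Class 2: 0.304918 / 0.59588 ≈ 0.5117

0.5117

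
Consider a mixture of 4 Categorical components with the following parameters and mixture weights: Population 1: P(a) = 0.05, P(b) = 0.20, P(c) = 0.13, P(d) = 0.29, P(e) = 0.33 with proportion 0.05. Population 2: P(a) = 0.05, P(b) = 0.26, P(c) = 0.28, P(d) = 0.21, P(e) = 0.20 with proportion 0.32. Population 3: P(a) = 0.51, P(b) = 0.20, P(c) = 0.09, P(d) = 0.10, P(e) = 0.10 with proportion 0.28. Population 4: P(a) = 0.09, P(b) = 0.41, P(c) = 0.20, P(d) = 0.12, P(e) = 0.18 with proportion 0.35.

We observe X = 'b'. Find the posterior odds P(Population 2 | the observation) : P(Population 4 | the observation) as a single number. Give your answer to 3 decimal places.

The posterior odds equal the prior odds times the likelihood ratio: (π_i/π_j)·(f_i(x)/f_j(x)).
Component likelihoods at x = 'b':
  L_1 = 0.2
  L_2 = 0.26
  L_3 = 0.2
  L_4 = 0.41
0.0832 / 0.1435 ≈ 0.580

0.580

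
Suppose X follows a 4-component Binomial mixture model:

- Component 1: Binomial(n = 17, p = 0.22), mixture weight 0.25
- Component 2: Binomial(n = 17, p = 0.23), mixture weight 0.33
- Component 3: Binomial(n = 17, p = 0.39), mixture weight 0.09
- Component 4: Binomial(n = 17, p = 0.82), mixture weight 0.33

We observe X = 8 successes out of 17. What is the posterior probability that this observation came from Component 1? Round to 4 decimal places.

By Bayes' theorem, P(k | x) = P(Z=k) f_k(x) / Σ_j P(Z=j) f_j(x).
Evaluate each component's likelihood at the observed value:
  p_1 = C(17,8)·0.22^8·0.78^9 = 24310·5.48759e-06·0.106869 = 0.0142567
  p_2 = C(17,8)·0.23^8·0.77^9 = 24310·7.8311e-06·0.0951517 = 0.0181144
  p_3 = C(17,8)·0.39^8·0.61^9 = 24310·0.000535201·0.0116941 = 0.152149
  p_4 = C(17,8)·0.82^8·0.18^9 = 24310·0.204414·1.98359e-07 = 0.000985708
Multiply by the mixture weights:
  P(Z=1)·p_1 = 0.25 × 0.0142567 = 0.00356417
  P(Z=2)·p_2 = 0.33 × 0.0181144 = 0.00597776
  P(Z=3)·p_3 = 0.09 × 0.152149 = 0.0136934
  P(Z=4)·p_4 = 0.33 × 0.000985708 = 0.000325284
Sum: 0.00356417 + 0.00597776 + 0.0136934 + 0.000325284 = 0.0235607
Responsibility of Component 1: 0.00356417 / 0.0235607 ≈ 0.1513

0.1513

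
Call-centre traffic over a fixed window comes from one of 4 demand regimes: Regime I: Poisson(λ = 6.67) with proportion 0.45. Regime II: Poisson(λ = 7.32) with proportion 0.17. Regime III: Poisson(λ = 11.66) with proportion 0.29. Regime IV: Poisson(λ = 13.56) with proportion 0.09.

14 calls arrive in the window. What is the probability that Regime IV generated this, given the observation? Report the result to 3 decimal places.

0.249

The responsibility of component k is π_k f_k(x) divided by Σ_j π_j f_j(x).
Poisson probabilities:
  p_I = 0.00501891
  p_II = 0.00963188
  p_III = 0.0850154
  p_IV = 0.105243
Prior × likelihood for each component:
  π_I·p_I = 0.45 × 0.00501891 = 0.00225851
  π_II·p_II = 0.17 × 0.00963188 = 0.00163742
  π_III·p_III = 0.29 × 0.0850154 = 0.0246545
  π_IV·p_IV = 0.09 × 0.105243 = 0.00947189
Normaliser: 0.00225851 + 0.00163742 + 0.0246545 + 0.00947189 = 0.0380223
Responsibility of Regime IV: 0.00947189 / 0.0380223 ≈ 0.249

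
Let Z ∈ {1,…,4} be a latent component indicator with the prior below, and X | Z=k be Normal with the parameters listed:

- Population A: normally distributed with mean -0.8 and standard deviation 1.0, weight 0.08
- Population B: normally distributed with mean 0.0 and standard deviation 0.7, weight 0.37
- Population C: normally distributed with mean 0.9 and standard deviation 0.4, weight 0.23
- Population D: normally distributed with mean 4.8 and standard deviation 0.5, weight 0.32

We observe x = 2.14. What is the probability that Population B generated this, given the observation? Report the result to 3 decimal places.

By Bayes' theorem, P(k | x) = π_k f_k(x) / Σ_j π_j f_j(x).
Component likelihoods at x = 2.14:
  f_A = 0.00529634
  f_B = 0.00532509
  f_C = 0.00816705
  f_D = 5.70364e-07
Multiply by the mixture weights:
  π_A·f_A = 0.08 × 0.00529634 = 0.000423708
  π_B·f_B = 0.37 × 0.00532509 = 0.00197028
  π_C·f_C = 0.23 × 0.00816705 = 0.00187842
  π_D·f_D = 0.32 × 5.70364e-07 = 1.82516e-07
Evidence: 0.000423708 + 0.00197028 + 0.00187842 + 1.82516e-07 = 0.0042726
So the posterior for Population B is 0.00197028 / 0.0042726 ≈ 0.461.

0.461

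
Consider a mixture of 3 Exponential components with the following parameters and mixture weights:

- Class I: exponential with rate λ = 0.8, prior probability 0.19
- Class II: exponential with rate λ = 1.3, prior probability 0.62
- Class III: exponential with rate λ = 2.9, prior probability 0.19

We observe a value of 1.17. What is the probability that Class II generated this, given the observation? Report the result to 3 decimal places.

0.693

Apply Bayes' rule: the posterior for each component is proportional to its prior times its likelihood at x.
Exponential densities:
  L_I = 0.8·e^(−0.8·1.17) = 0.8·e^(−0.9360) = 0.313755
  L_II = 1.3·e^(−1.3·1.17) = 1.3·e^(−1.5210) = 0.284041
  L_III = 2.9·e^(−2.9·1.17) = 2.9·e^(−3.3930) = 0.0974623
Unnormalised posteriors:
  π_I·L_I = 0.19 × 0.313755 = 0.0596134
  π_II·L_II = 0.62 × 0.284041 = 0.176106
  π_III·L_III = 0.19 × 0.0974623 = 0.0185178
Normaliser: 0.0596134 + 0.176106 + 0.0185178 = 0.254237
Responsibility of Class II: 0.176106 / 0.254237 ≈ 0.693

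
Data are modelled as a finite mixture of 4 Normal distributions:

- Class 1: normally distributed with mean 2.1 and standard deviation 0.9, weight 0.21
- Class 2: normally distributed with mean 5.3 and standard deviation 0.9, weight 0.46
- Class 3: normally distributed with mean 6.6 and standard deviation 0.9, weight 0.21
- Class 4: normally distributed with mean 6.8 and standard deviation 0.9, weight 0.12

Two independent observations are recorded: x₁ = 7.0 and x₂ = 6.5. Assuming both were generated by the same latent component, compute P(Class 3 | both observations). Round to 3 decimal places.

By Bayes' theorem, P(k | x) = w_k f_k(x) / Σ_j w_j f_j(x).
Since both observations come from the same component, the likelihood for component k is f_k(x₁)·f_k(x₂).
  p_1 = [(1/(0.9·√(2π)))·exp(−(7.0−2.1)²/(2·0.9²)) = 0.443269·exp(-14.82099) = 1.62179e-07] × [2.86141e-06] = 4.64061e-13
  p_2 = [(1/(0.9·√(2π)))·exp(−(7.0−5.3)²/(2·0.9²)) = 0.443269·exp(-1.78395) = 0.0744574] × [0.182233] = 0.0135686
  p_3 = [(1/(0.9·√(2π)))·exp(−(7.0−6.6)²/(2·0.9²)) = 0.443269·exp(-0.09877) = 0.401582] × [0.440541] = 0.176914
  p_4 = [(1/(0.9·√(2π)))·exp(−(7.0−6.8)²/(2·0.9²)) = 0.443269·exp(-0.02469) = 0.432458] × [0.419315] = 0.181336
Multiply by the mixture weights:
  w_1·p_1 = 0.21 × 4.64061e-13 = 9.74528e-14
  w_2·p_2 = 0.46 × 0.0135686 = 0.00624156
  w_3·p_3 = 0.21 × 0.176914 = 0.0371518
  w_4·p_4 = 0.12 × 0.181336 = 0.0217603
Marginal: 9.74528e-14 + 0.00624156 + 0.0371518 + 0.0217603 = 0.0651537
Responsibility of Class 3: 0.0371518 / 0.0651537 ≈ 0.570

0.570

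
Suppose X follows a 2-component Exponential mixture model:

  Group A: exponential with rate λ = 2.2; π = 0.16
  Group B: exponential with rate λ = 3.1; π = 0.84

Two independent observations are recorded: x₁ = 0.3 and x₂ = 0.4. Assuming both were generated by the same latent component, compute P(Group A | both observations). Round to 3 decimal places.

0.153

Posterior ∝ prior × likelihood, so P(k | x) ∝ P(Z=k) f_k(x); normalise over all components.
Since both observations come from the same component, the likelihood for component k is f_k(x₁)·f_k(x₂).
  L_A = [2.2·e^(−2.2·0.3) = 2.2·e^(−0.6600) = 1.13707] × [0.912522] = 1.0376
  L_B = [3.1·e^(−3.1·0.3) = 3.1·e^(−0.9300) = 1.22312] × [0.897091] = 1.09725
Weight by the priors:
  P(Z=A)·L_A = 0.16 × 1.0376 = 0.166017
  P(Z=B)·L_B = 0.84 × 1.09725 = 0.921687
Denominator: 0.166017 + 0.921687 = 1.0877
So the posterior for Group A is 0.166017 / 1.0877 ≈ 0.153.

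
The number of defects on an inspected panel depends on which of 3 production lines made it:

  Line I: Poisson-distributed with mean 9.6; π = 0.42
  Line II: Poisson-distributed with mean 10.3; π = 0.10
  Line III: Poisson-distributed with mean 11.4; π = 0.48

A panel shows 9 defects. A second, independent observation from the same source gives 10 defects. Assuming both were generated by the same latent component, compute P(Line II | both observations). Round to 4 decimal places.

0.1095

The responsibility of component k is w_k f_k(x) divided by Σ_j w_j f_j(x).
Since both observations come from the same component, the likelihood for component k is f_k(x₁)·f_k(x₂).
  f_I = [e^(−9.6)·9.6^9/9! = 0.129256] × [0.124086] = 0.0160389
  f_II = [e^(−10.3)·10.3^9/9! = 0.120931] × [0.124559] = 0.0150631
  f_III = [e^(−11.4)·11.4^9/9! = 0.100328] × [0.114374] = 0.011475
Weight by the priors:
  w_I·f_I = 0.42 × 0.0160389 = 0.00673632
  w_II·f_II = 0.10 × 0.0150631 = 0.00150631
  w_III·f_III = 0.48 × 0.011475 = 0.00550799
Evidence: 0.00673632 + 0.00150631 + 0.00550799 = 0.0137506
P(Line II | x₁, x₂) ≈ 0.1095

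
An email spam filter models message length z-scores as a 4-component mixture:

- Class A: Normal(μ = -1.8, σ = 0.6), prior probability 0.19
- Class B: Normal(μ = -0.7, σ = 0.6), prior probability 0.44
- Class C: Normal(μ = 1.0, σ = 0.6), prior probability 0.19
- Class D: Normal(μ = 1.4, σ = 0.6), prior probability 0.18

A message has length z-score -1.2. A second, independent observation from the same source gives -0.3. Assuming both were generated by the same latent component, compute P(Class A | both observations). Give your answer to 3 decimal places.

0.020

The responsibility of component k is w_k f_k(x) divided by Σ_j w_j f_j(x).
Since both observations come from the same component, the likelihood for component k is f_k(x₁)·f_k(x₂).
  L_A = [(1/(0.6·√(2π)))·exp(−(-1.2−-1.8)²/(2·0.6²)) = 0.664904·exp(-0.50000) = 0.403285] × [0.0292138] = 0.0117815
  L_B = [(1/(0.6·√(2π)))·exp(−(-1.2−-0.7)²/(2·0.6²)) = 0.664904·exp(-0.34722) = 0.469853] × [0.532413] = 0.250156
  L_C = [(1/(0.6·√(2π)))·exp(−(-1.2−1.0)²/(2·0.6²)) = 0.664904·exp(-6.72222) = 0.000800451] × [0.0635877] = 5.08988e-05
  L_D = [(1/(0.6·√(2π)))·exp(−(-1.2−1.4)²/(2·0.6²)) = 0.664904·exp(-9.38889) = 5.56181e-05] × [0.0120102] = 6.67983e-07
Weight by the priors:
  w_A·L_A = 0.19 × 0.0117815 = 0.00223848
  w_B·L_B = 0.44 × 0.250156 = 0.110069
  w_C·L_C = 0.19 × 5.08988e-05 = 9.67078e-06
  w_D·L_D = 0.18 × 6.67983e-07 = 1.20237e-07
Sum: 0.00223848 + 0.110069 + 9.67078e-06 + 1.20237e-07 = 0.112317
P(Class A | x₁,x₂) = 0.00223848 / 0.112317 ≈ 0.020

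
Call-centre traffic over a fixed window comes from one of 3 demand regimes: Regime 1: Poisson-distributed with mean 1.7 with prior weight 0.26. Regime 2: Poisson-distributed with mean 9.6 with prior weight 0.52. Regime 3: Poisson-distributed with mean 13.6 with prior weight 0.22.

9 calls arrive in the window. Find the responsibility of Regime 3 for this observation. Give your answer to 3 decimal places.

0.151

Apply Bayes' rule: the posterior for each component is proportional to its prior times its likelihood at x.
Poisson probabilities:
  f_1 = 5.97003e-05
  f_2 = 0.129256
  f_3 = 0.0544104
Prior × likelihood for each component:
  π_1·f_1 = 0.26 × 5.97003e-05 = 1.55221e-05
  π_2·f_2 = 0.52 × 0.129256 = 0.0672132
  π_3·f_3 = 0.22 × 0.0544104 = 0.0119703
Evidence: 1.55221e-05 + 0.0672132 + 0.0119703 = 0.079199
So the posterior for Regime 3 is 0.0119703 / 0.079199 ≈ 0.151.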